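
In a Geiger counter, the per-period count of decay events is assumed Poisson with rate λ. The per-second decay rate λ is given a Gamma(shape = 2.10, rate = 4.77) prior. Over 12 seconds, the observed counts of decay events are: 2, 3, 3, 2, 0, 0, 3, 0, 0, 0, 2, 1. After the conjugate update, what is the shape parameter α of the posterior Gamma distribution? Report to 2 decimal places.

18.10

With a Gamma(shape α, rate β) prior, the Poisson likelihood is conjugate: the posterior is Gamma(α + ΣXᵢ, β + n).
Sum of counts S = 16 over n = 12 seconds.
Posterior: Gamma(α+S, β+n) = Gamma(2.10+16, 4.77+12) = Gamma(18.10, 16.77).
Posterior α = 18.10.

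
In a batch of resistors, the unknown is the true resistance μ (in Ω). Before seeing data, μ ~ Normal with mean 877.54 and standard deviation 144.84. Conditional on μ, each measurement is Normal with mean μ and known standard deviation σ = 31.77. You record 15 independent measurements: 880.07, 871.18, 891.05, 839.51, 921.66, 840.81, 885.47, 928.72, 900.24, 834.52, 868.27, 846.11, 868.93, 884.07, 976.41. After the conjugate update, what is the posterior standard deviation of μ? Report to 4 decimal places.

8.1899

For Normal data with known variance σ², a Normal(μ₀, σ₀²) prior on μ is conjugate. Posterior precision = 1/σ₀² + n/σ²; posterior mean is the precision-weighted average of μ₀ and x̄.
σ₀² = 144.84² = 20978.6256, σ² = 31.77² = 1009.3329; σ² + n·σ₀² = 1009.3329 + 15·20978.6256 = 315688.7169.
Posterior precision = 1/σ₀² + n/σ² = 1/20978.6256 + 15/1009.3329 = (σ² + n·σ₀²)/(σ₀²σ²) = 315688.7169/(20978.6256·1009.3329); posterior variance σₙ² = σ₀²σ²/(σ² + n·σ₀²) = 20978.6256·1009.3329/315688.7169 = 67.073721.
Posterior SD = √σₙ² = √(20978.6256·1009.3329/315688.7169) = 8.1899.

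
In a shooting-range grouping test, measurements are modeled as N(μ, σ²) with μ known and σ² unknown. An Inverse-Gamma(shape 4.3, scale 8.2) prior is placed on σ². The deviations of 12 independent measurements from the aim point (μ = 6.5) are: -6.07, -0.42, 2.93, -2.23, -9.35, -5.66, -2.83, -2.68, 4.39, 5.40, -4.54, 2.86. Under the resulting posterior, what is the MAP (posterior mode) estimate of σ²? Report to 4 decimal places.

With known mean μ and an Inverse-Gamma(α, β) prior on σ², the Normal likelihood is conjugate: posterior is Inv-Gamma(α + n/2, β + Σ(xᵢ−μ)²/2).
Σ(xᵢ−μ)² = (-6.07)² + (-0.42)² + (2.93)² + (-2.23)² + (-9.35)² + (-5.66)² + (-2.83)² + (-2.68)² + (4.39)² + (5.40)² + (-4.54)² + (2.86)² = 262.4518.
Posterior: Inv-Gamma(4.3 + 12/2, 8.2 + 262.4518/2) = Inv-Gamma(10.30, 139.42590).
Mode = β/(α+1) = 139.42590/11.30 = 12.3386.

12.3386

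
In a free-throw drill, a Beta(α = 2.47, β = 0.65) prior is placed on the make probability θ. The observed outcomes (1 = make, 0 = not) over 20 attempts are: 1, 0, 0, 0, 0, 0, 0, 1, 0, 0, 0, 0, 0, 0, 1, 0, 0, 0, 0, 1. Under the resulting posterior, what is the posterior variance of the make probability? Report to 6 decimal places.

The Beta prior is conjugate to a Binomial/Bernoulli likelihood; the update adds successes to α and failures to β.
Posterior: Beta(α+k, β+n−k) = Beta(2.47+4, 0.65+16) = Beta(6.47, 16.65).
Var = αβ/((α+β)²(α+β+1)) = 6.47·16.65/(23.12²·24.12) = 0.008355.

0.008355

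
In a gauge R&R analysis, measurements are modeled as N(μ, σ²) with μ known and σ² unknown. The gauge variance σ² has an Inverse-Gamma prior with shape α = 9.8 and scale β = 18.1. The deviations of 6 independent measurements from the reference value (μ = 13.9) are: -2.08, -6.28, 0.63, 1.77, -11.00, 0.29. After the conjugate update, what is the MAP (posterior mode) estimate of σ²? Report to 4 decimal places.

7.4123

With known mean μ and an Inverse-Gamma(α, β) prior on σ², the Normal likelihood is conjugate: posterior is Inv-Gamma(α + n/2, β + Σ(xᵢ−μ)²/2).
Σ(xᵢ−μ)² = (-2.08)² + (-6.28)² + (0.63)² + (1.77)² + (-11.00)² + (0.29)² = 168.3787.
Posterior: Inv-Gamma(9.8 + 6/2, 18.1 + 168.3787/2) = Inv-Gamma(12.80, 102.28935).
Mode = β/(α+1) = 102.28935/13.80 = 7.4123.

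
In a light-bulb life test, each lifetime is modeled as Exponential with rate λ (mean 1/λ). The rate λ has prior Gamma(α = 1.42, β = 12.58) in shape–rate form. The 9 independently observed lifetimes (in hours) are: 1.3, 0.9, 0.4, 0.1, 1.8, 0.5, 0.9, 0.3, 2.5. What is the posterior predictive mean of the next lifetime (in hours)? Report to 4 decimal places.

2.2590

With a Gamma(shape α, rate β) prior on the exponential rate λ, the posterior after n observations with total T = Σxᵢ is Gamma(α+n, β+T).
Sum of observations T = 8.7 hours; n = 9.
Posterior: Gamma(1.42+9, 12.58+8.7) = Gamma(10.42, 21.28).
The predictive distribution for the next observation is Lomax; its mean is β/(α−1) = 21.28/9.42 = 2.2590.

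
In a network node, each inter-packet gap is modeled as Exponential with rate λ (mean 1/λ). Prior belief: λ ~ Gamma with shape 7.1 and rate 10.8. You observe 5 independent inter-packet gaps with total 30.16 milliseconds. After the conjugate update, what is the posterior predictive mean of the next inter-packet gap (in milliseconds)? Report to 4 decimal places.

With a Gamma(shape α, rate β) prior on the exponential rate λ, the posterior after n observations with total T = Σxᵢ is Gamma(α+n, β+T).
Posterior: Gamma(7.1+5, 10.8+30.16) = Gamma(12.1, 40.96).
The predictive distribution for the next observation is Lomax; its mean is β/(α−1) = 40.96/11.1 = 3.6901.

3.6901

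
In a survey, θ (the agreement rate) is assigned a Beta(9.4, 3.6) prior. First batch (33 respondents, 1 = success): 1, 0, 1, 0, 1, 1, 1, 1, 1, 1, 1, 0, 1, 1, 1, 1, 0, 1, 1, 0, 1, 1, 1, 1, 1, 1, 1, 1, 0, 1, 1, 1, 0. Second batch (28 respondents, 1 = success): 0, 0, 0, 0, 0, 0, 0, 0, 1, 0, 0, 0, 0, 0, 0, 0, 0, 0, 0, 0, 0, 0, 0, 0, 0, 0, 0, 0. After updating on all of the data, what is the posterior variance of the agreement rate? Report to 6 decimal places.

The Beta prior is conjugate to a Binomial/Bernoulli likelihood; the update adds successes to α and failures to β.
After batch 1: Beta(9.4+26, 3.6+7) = Beta(35.4, 10.6).
After batch 2: Beta(35.4+1, 10.6+27) = Beta(36.4, 37.6).
Var = αβ/((α+β)²(α+β+1)) = 36.4·37.6/(74.0²·75.0) = 0.003332.

0.003332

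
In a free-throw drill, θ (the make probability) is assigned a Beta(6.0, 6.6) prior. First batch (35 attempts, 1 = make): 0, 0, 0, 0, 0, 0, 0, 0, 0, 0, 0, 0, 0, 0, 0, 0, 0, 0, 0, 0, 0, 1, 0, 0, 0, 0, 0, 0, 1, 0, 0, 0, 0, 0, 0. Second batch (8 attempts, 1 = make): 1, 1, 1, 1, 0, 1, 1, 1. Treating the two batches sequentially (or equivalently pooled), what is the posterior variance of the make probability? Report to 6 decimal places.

0.003481

The Beta prior is conjugate to a Binomial/Bernoulli likelihood; the update adds successes to α and failures to β.
After batch 1: Beta(6.0+2, 6.6+33) = Beta(8.0, 39.6).
After batch 2: Beta(8.0+7, 39.6+1) = Beta(15.0, 40.6).
Var = αβ/((α+β)²(α+β+1)) = 15.0·40.6/(55.6²·56.6) = 0.003481.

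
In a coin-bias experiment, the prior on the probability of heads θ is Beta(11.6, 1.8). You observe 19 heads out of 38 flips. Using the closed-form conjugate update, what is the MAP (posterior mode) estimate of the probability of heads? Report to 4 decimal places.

0.5992

The Beta prior is conjugate to a Binomial/Bernoulli likelihood; the update adds successes to α and failures to β.
Posterior: Beta(α+k, β+n−k) = Beta(11.6+19, 1.8+19) = Beta(30.6, 20.8).
Mode of Beta(a,b) for a,b>1 is (a−1)/(a+b−2) = 29.6/49.4 = 0.5992.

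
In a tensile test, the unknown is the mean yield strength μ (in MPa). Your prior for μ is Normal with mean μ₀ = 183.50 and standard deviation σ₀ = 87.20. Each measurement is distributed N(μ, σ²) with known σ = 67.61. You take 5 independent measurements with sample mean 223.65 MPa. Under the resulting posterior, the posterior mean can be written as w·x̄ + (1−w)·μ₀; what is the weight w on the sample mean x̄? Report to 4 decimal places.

For Normal data with known variance σ², a Normal(μ₀, σ₀²) prior on μ is conjugate. Posterior precision = 1/σ₀² + n/σ²; posterior mean is the precision-weighted average of μ₀ and x̄.
σ₀² = 87.20² = 7603.84, σ² = 67.61² = 4571.1121. Prior precision 1/σ₀² = 1/7603.84; data precision n/σ² = 5/4571.1121.
w = (n/σ²)/(1/σ₀² + n/σ²) = n·σ₀²/(σ² + n·σ₀²) = 5·7603.84/(4571.1121 + 5·7603.84) = 38019.2/42590.3121 = 0.8927.

0.8927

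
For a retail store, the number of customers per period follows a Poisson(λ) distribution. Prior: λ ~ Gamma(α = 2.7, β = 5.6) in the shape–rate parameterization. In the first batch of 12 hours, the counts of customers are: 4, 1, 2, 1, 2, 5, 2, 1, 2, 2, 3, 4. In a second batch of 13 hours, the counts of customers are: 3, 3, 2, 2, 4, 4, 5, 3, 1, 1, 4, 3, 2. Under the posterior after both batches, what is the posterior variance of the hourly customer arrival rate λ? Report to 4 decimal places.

With a Gamma(shape α, rate β) prior, the Poisson likelihood is conjugate: the posterior is Gamma(α + ΣXᵢ, β + n).
Batch 1: sum of counts S = 29 over n = 12 hours.
After batch 1: Gamma(α+S, β+n) = Gamma(2.7+29, 5.6+12) = Gamma(31.7, 17.6).
Batch 2: sum of counts S = 37 over n = 13 hours.
After batch 2: Gamma(α+S, β+n) = Gamma(31.7+37, 17.6+13) = Gamma(68.7, 30.6).
Var = α/β² = 68.7/30.6² = 0.0734.

0.0734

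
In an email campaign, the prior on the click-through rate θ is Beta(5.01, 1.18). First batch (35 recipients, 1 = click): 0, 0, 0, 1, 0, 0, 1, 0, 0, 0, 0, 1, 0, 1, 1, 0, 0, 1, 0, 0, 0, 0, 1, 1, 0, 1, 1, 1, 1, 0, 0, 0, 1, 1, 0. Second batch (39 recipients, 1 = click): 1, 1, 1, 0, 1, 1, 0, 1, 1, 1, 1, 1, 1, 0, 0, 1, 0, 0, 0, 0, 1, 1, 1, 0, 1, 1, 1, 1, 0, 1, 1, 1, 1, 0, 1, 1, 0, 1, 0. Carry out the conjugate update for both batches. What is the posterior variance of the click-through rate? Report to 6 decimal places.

The Beta prior is conjugate to a Binomial/Bernoulli likelihood; the update adds successes to α and failures to β.
After batch 1: Beta(5.01+14, 1.18+21) = Beta(19.01, 22.18).
After batch 2: Beta(19.01+26, 22.18+13) = Beta(45.01, 35.18).
Var = αβ/((α+β)²(α+β+1)) = 45.01·35.18/(80.19²·81.19) = 0.003033.

0.003033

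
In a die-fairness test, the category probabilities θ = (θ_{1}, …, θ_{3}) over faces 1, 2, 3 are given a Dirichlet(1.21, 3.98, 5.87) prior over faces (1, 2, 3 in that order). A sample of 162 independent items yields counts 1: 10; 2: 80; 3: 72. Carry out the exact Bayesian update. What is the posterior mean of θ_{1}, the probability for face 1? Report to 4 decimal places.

0.0648

The Dirichlet prior is conjugate to the Multinomial likelihood: each posterior αⱼ = prior αⱼ + observed count nⱼ.
Posterior concentration: (11.21, 83.98, 77.87), total = 173.06.
E[θ_{1}|data] = α_{1}/Σα = 11.21/173.06 = 0.0648.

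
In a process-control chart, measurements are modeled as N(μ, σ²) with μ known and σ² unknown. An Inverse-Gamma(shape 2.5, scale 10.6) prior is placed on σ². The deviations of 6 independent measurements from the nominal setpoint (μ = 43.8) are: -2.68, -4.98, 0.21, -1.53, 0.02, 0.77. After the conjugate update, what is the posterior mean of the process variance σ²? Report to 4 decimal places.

With known mean μ and an Inverse-Gamma(α, β) prior on σ², the Normal likelihood is conjugate: posterior is Inv-Gamma(α + n/2, β + Σ(xᵢ−μ)²/2).
Σ(xᵢ−μ)² = (-2.68)² + (-4.98)² + (0.21)² + (-1.53)² + (0.02)² + (0.77)² = 34.9611.
Posterior: Inv-Gamma(2.5 + 6/2, 10.6 + 34.9611/2) = Inv-Gamma(5.50, 28.08055).
E[σ²|data] = β/(α−1) = 28.08055/4.50 = 6.2401.

6.2401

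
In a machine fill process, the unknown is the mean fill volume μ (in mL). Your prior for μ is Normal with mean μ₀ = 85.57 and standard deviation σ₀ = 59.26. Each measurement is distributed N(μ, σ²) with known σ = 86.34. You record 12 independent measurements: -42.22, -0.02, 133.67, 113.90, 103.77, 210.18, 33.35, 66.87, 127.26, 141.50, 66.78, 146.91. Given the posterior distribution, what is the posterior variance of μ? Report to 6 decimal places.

For Normal data with known variance σ², a Normal(μ₀, σ₀²) prior on μ is conjugate. Posterior precision = 1/σ₀² + n/σ²; posterior mean is the precision-weighted average of μ₀ and x̄.
σ₀² = 59.26² = 3511.7476, σ² = 86.34² = 7454.5956; σ² + n·σ₀² = 7454.5956 + 12·3511.7476 = 49595.5668.
Posterior precision = 1/σ₀² + n/σ² = 1/3511.7476 + 12/7454.5956 = (σ² + n·σ₀²)/(σ₀²σ²) = 49595.5668/(3511.7476·7454.5956); posterior variance σₙ² = σ₀²σ²/(σ² + n·σ₀²) = 3511.7476·7454.5956/49595.5668 = 527.842706.

527.842706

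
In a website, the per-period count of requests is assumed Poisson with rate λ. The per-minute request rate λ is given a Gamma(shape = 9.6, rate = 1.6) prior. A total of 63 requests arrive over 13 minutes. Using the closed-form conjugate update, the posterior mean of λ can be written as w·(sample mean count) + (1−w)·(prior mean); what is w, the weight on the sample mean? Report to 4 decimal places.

With a Gamma(shape α, rate β) prior, the Poisson likelihood is conjugate: the posterior is Gamma(α + ΣXᵢ, β + n).
Posterior mean = (α₀+S)/(β₀+n) = [n/(β₀+n)]·(S/n) + [β₀/(β₀+n)]·(α₀/β₀), so only n and β₀ enter the weight.
Weight on data w = n/(β₀+n) = 13/(1.6+13) = 13/14.6 = 0.8904.

0.8904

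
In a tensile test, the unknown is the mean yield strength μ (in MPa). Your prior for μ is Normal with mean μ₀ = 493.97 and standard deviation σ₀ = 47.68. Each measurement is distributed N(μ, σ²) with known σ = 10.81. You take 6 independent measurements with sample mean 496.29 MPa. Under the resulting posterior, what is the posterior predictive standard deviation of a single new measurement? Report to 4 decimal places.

11.6690

For Normal data with known variance σ², a Normal(μ₀, σ₀²) prior on μ is conjugate. Posterior precision = 1/σ₀² + n/σ²; posterior mean is the precision-weighted average of μ₀ and x̄.
σ₀² = 47.68² = 2273.3824, σ² = 10.81² = 116.8561; σ² + n·σ₀² = 116.8561 + 6·2273.3824 = 13757.1505.
Posterior precision = 1/σ₀² + n/σ² = 1/2273.3824 + 6/116.8561 = (σ² + n·σ₀²)/(σ₀²σ²) = 13757.1505/(2273.3824·116.8561); posterior variance σₙ² = σ₀²σ²/(σ² + n·σ₀²) = 2273.3824·116.8561/13757.1505 = 19.310583.
Predictive variance for one new observation = σₙ² + σ² = 2273.3824·116.8561/13757.1505 + 116.8561 = σ²·(σ₀² + 13757.1505)/13757.1505 = 116.8561·16030.5329/13757.1505 = 136.166683; SD = √(116.8561·16030.5329/13757.1505) = 11.6690.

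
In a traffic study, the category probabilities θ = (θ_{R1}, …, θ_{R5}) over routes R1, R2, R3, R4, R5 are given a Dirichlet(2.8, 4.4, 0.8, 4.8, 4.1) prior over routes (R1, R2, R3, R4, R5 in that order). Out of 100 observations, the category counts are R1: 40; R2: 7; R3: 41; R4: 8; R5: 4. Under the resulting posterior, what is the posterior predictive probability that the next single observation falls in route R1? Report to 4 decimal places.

0.3661

The Dirichlet prior is conjugate to the Multinomial likelihood: each posterior αⱼ = prior αⱼ + observed count nⱼ.
Posterior concentration: (42.8, 11.4, 41.8, 12.8, 8.1), total = 116.9.
P(next = R1 | data) = α_{R1}/Σα = 0.3661.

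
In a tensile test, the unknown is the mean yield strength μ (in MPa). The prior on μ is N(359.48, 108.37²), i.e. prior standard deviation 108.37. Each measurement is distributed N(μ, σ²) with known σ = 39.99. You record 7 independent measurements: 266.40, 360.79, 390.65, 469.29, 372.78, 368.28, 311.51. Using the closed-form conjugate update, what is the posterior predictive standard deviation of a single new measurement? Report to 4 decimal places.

42.7001

For Normal data with known variance σ², a Normal(μ₀, σ₀²) prior on μ is conjugate. Posterior precision = 1/σ₀² + n/σ²; posterior mean is the precision-weighted average of μ₀ and x̄.
σ₀² = 108.37² = 11744.0569, σ² = 39.99² = 1599.2001; σ² + n·σ₀² = 1599.2001 + 7·11744.0569 = 83807.5984.
Posterior precision = 1/σ₀² + n/σ² = 1/11744.0569 + 7/1599.2001 = (σ² + n·σ₀²)/(σ₀²σ²) = 83807.5984/(11744.0569·1599.2001); posterior variance σₙ² = σ₀²σ²/(σ² + n·σ₀²) = 11744.0569·1599.2001/83807.5984 = 224.097783.
Predictive variance for one new observation = σₙ² + σ² = 11744.0569·1599.2001/83807.5984 + 1599.2001 = σ²·(σ₀² + 83807.5984)/83807.5984 = 1599.2001·95551.6553/83807.5984 = 1823.297883; SD = √(1599.2001·95551.6553/83807.5984) = 42.7001.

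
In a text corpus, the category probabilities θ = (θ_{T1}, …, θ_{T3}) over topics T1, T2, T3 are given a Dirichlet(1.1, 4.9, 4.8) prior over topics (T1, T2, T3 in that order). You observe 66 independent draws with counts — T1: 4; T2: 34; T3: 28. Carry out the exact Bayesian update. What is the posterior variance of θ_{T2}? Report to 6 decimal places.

0.003213

The Dirichlet prior is conjugate to the Multinomial likelihood: each posterior αⱼ = prior αⱼ + observed count nⱼ.
Posterior concentration: (5.1, 38.9, 32.8), total = 76.8.
Var[θ_j] = α_j(Σα−α_j)/((Σα)²(Σα+1)) = 38.9·37.9/(76.8²·77.8) = 0.003213.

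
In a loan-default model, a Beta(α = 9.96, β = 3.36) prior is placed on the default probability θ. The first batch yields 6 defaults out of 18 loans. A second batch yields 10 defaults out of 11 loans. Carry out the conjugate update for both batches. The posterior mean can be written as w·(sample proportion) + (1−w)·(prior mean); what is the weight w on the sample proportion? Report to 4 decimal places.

The Beta prior is conjugate to a Binomial/Bernoulli likelihood; the update adds successes to α and failures to β.
Total number of loans: n = 18 + 11 = 29.
Posterior mean = (α₀+k)/(α₀+β₀+n) = [n/(α₀+β₀+n)]·(k/n) + [(α₀+β₀)/(α₀+β₀+n)]·α₀/(α₀+β₀), so only n and the prior enter the weight.
The weight on the data is w = n/(α₀+β₀+n) = 29/(9.96+3.36+29) = 29/42.32 = 0.6853.

0.6853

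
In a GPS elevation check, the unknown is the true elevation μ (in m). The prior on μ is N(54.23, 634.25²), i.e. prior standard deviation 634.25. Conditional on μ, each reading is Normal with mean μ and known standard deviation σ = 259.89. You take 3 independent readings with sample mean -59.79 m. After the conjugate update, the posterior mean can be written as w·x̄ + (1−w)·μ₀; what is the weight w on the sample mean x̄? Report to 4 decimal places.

0.9470

For Normal data with known variance σ², a Normal(μ₀, σ₀²) prior on μ is conjugate. Posterior precision = 1/σ₀² + n/σ²; posterior mean is the precision-weighted average of μ₀ and x̄.
σ₀² = 634.25² = 402273.0625, σ² = 259.89² = 67542.8121. Prior precision 1/σ₀² = 1/402273.0625; data precision n/σ² = 3/67542.8121.
w = (n/σ²)/(1/σ₀² + n/σ²) = n·σ₀²/(σ² + n·σ₀²) = 3·402273.0625/(67542.8121 + 3·402273.0625) = 1206819.1875/1274361.9996 = 0.9470.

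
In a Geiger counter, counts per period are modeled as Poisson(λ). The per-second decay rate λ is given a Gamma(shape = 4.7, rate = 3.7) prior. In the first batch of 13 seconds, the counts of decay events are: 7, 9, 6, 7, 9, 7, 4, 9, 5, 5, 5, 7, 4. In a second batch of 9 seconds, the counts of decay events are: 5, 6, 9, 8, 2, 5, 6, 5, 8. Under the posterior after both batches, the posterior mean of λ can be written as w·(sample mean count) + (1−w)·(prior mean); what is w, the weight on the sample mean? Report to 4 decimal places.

0.8560

With a Gamma(shape α, rate β) prior, the Poisson likelihood is conjugate: the posterior is Gamma(α + ΣXᵢ, β + n).
Total number of seconds: n = 13 + 9 = 22.
Posterior mean = (α₀+S)/(β₀+n) = [n/(β₀+n)]·(S/n) + [β₀/(β₀+n)]·(α₀/β₀), so only n and β₀ enter the weight.
Weight on data w = n/(β₀+n) = 22/(3.7+22) = 22/25.7 = 0.8560.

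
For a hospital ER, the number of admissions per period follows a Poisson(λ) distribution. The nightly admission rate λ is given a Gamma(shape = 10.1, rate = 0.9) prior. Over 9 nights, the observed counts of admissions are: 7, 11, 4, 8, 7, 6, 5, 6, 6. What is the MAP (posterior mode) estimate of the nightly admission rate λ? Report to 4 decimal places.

6.9798

With a Gamma(shape α, rate β) prior, the Poisson likelihood is conjugate: the posterior is Gamma(α + ΣXᵢ, β + n).
Sum of counts S = 60 over n = 9 nights.
Posterior: Gamma(α+S, β+n) = Gamma(10.1+60, 0.9+9) = Gamma(70.1, 9.9).
Mode of Gamma(α,β) for α≥1 is (α−1)/β = 69.1/9.9 = 6.9798.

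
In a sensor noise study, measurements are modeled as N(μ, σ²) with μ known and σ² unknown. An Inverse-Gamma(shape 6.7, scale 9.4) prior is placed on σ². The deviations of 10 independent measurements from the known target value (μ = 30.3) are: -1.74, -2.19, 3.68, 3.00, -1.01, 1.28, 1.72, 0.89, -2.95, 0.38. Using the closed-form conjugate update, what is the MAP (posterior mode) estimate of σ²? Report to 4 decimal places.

2.5363

With known mean μ and an Inverse-Gamma(α, β) prior on σ², the Normal likelihood is conjugate: posterior is Inv-Gamma(α + n/2, β + Σ(xᵢ−μ)²/2).
Σ(xᵢ−μ)² = (-1.74)² + (-2.19)² + (3.68)² + (3.00)² + (-1.01)² + (1.28)² + (1.72)² + (0.89)² + (-2.95)² + (0.38)² = 45.6220.
Posterior: Inv-Gamma(6.7 + 10/2, 9.4 + 45.6220/2) = Inv-Gamma(11.70, 32.21100).
Mode = β/(α+1) = 32.21100/12.70 = 2.5363.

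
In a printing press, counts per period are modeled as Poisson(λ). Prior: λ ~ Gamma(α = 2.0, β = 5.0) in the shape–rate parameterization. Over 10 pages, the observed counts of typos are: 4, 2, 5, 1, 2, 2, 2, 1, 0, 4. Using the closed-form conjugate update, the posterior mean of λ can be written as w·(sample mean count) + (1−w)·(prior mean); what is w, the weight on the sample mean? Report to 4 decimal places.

0.6667

With a Gamma(shape α, rate β) prior, the Poisson likelihood is conjugate: the posterior is Gamma(α + ΣXᵢ, β + n).
Posterior mean = (α₀+S)/(β₀+n) = [n/(β₀+n)]·(S/n) + [β₀/(β₀+n)]·(α₀/β₀), so only n and β₀ enter the weight.
Weight on data w = n/(β₀+n) = 10/(5.0+10) = 10/15.0 = 0.6667.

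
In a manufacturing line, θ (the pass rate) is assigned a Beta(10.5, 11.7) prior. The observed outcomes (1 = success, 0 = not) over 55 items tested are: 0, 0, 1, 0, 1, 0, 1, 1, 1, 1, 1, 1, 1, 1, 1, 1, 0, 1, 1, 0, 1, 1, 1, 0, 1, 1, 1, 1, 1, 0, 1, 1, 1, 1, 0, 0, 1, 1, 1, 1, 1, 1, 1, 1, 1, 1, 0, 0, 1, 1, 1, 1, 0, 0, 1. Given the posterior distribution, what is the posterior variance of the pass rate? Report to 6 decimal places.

0.002840

The Beta prior is conjugate to a Binomial/Bernoulli likelihood; the update adds successes to α and failures to β.
Posterior: Beta(α+k, β+n−k) = Beta(10.5+41, 11.7+14) = Beta(51.5, 25.7).
Var = αβ/((α+β)²(α+β+1)) = 51.5·25.7/(77.2²·78.2) = 0.002840.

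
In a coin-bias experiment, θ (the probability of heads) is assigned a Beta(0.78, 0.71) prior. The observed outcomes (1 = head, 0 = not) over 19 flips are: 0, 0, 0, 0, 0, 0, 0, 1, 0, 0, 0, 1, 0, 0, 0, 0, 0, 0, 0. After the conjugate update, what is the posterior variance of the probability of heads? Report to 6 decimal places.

The Beta prior is conjugate to a Binomial/Bernoulli likelihood; the update adds successes to α and failures to β.
Posterior: Beta(α+k, β+n−k) = Beta(0.78+2, 0.71+17) = Beta(2.78, 17.71).
Var = αβ/((α+β)²(α+β+1)) = 2.78·17.71/(20.49²·21.49) = 0.005457.

0.005457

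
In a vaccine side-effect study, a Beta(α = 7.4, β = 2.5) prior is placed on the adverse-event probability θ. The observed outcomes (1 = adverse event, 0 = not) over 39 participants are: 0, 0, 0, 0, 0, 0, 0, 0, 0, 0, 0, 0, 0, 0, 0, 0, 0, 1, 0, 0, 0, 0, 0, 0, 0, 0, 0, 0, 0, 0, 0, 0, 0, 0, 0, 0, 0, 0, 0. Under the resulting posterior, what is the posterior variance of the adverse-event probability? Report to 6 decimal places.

The Beta prior is conjugate to a Binomial/Bernoulli likelihood; the update adds successes to α and failures to β.
Posterior: Beta(α+k, β+n−k) = Beta(7.4+1, 2.5+38) = Beta(8.4, 40.5).
Var = αβ/((α+β)²(α+β+1)) = 8.4·40.5/(48.9²·49.9) = 0.002851.

0.002851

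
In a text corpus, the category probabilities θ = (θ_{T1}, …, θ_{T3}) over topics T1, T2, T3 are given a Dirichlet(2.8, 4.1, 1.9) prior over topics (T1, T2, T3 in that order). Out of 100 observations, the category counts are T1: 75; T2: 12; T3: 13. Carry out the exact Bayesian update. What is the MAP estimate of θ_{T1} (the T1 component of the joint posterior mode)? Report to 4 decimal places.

The Dirichlet prior is conjugate to the Multinomial likelihood: each posterior αⱼ = prior αⱼ + observed count nⱼ.
Posterior concentration: (77.8, 16.1, 14.9), total = 108.8.
Joint mode component: (α_{T1}−1)/(Σα−K) = 76.8/105.8 = 0.7259.

0.7259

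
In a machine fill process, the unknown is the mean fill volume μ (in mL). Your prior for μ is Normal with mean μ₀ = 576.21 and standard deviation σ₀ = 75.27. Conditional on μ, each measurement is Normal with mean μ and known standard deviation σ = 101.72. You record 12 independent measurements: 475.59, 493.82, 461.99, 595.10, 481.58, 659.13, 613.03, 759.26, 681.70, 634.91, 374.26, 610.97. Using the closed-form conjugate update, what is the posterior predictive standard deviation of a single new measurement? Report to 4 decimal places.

For Normal data with known variance σ², a Normal(μ₀, σ₀²) prior on μ is conjugate. Posterior precision = 1/σ₀² + n/σ²; posterior mean is the precision-weighted average of μ₀ and x̄.
σ₀² = 75.27² = 5665.5729, σ² = 101.72² = 10346.9584; σ² + n·σ₀² = 10346.9584 + 12·5665.5729 = 78333.8332.
Posterior precision = 1/σ₀² + n/σ² = 1/5665.5729 + 12/10346.9584 = (σ² + n·σ₀²)/(σ₀²σ²) = 78333.8332/(5665.5729·10346.9584); posterior variance σₙ² = σ₀²σ²/(σ² + n·σ₀²) = 5665.5729·10346.9584/78333.8332 = 748.354124.
Predictive variance for one new observation = σₙ² + σ² = 5665.5729·10346.9584/78333.8332 + 10346.9584 = σ²·(σ₀² + 78333.8332)/78333.8332 = 10346.9584·83999.4061/78333.8332 = 11095.312524; SD = √(10346.9584·83999.4061/78333.8332) = 105.3343.

105.3343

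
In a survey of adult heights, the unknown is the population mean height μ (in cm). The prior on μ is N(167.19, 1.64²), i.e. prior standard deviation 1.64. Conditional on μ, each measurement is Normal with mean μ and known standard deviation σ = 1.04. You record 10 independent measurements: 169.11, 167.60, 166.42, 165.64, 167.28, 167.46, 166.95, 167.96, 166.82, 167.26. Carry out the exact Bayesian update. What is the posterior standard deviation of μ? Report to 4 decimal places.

For Normal data with known variance σ², a Normal(μ₀, σ₀²) prior on μ is conjugate. Posterior precision = 1/σ₀² + n/σ²; posterior mean is the precision-weighted average of μ₀ and x̄.
σ₀² = 1.64² = 2.6896, σ² = 1.04² = 1.0816; σ² + n·σ₀² = 1.0816 + 10·2.6896 = 27.9776.
Posterior precision = 1/σ₀² + n/σ² = 1/2.6896 + 10/1.0816 = (σ² + n·σ₀²)/(σ₀²σ²) = 27.9776/(2.6896·1.0816); posterior variance σₙ² = σ₀²σ²/(σ² + n·σ₀²) = 2.6896·1.0816/27.9776 = 0.103979.
Posterior SD = √σₙ² = √(2.6896·1.0816/27.9776) = 0.3225.

0.3225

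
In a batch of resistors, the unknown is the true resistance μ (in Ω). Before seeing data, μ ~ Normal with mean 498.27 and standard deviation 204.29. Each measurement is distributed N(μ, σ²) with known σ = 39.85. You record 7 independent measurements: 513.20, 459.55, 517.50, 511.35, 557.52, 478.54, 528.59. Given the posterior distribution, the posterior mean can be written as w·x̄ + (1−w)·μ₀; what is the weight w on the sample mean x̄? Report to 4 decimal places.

For Normal data with known variance σ², a Normal(μ₀, σ₀²) prior on μ is conjugate. Posterior precision = 1/σ₀² + n/σ²; posterior mean is the precision-weighted average of μ₀ and x̄.
σ₀² = 204.29² = 41734.4041, σ² = 39.85² = 1588.0225. Prior precision 1/σ₀² = 1/41734.4041; data precision n/σ² = 7/1588.0225.
w = (n/σ²)/(1/σ₀² + n/σ²) = n·σ₀²/(σ² + n·σ₀²) = 7·41734.4041/(1588.0225 + 7·41734.4041) = 292140.8287/293728.8512 = 0.9946.

0.9946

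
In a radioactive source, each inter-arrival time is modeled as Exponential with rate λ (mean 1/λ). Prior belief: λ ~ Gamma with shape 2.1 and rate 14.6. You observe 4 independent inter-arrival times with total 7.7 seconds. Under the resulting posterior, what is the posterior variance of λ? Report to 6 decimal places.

With a Gamma(shape α, rate β) prior on the exponential rate λ, the posterior after n observations with total T = Σxᵢ is Gamma(α+n, β+T).
Posterior: Gamma(2.1+4, 14.6+7.7) = Gamma(6.1, 22.3).
Var = α/β² = 0.012266.

0.012266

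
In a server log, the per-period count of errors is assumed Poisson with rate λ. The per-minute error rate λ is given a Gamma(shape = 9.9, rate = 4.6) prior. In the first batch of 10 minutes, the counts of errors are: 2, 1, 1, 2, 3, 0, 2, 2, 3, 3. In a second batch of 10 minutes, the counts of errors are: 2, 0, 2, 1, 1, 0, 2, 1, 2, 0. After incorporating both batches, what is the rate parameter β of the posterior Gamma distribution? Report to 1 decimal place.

24.6

With a Gamma(shape α, rate β) prior, the Poisson likelihood is conjugate: the posterior is Gamma(α + ΣXᵢ, β + n).
Batch 1: sum of counts S = 19 over n = 10 minutes.
After batch 1: Gamma(α+S, β+n) = Gamma(9.9+19, 4.6+10) = Gamma(28.9, 14.6).
Batch 2: sum of counts S = 11 over n = 10 minutes.
After batch 2: Gamma(α+S, β+n) = Gamma(28.9+11, 14.6+10) = Gamma(39.9, 24.6).
Posterior β = 24.6.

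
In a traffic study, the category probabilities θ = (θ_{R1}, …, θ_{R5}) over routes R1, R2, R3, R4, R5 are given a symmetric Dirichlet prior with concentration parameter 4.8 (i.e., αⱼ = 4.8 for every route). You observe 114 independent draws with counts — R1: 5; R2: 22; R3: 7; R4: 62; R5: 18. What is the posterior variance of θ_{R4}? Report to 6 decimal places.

0.001797

The Dirichlet prior is conjugate to the Multinomial likelihood: each posterior αⱼ = prior αⱼ + observed count nⱼ.
Posterior concentration: (9.8, 26.8, 11.8, 66.8, 22.8), total = 138.0.
Var[θ_j] = α_j(Σα−α_j)/((Σα)²(Σα+1)) = 66.8·71.2/(138.0²·139.0) = 0.001797.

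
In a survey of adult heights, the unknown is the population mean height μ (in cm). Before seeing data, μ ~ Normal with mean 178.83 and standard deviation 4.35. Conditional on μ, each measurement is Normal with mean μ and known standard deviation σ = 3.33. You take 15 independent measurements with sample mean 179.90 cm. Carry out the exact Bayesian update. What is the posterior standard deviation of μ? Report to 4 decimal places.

0.8435

For Normal data with known variance σ², a Normal(μ₀, σ₀²) prior on μ is conjugate. Posterior precision = 1/σ₀² + n/σ²; posterior mean is the precision-weighted average of μ₀ and x̄.
σ₀² = 4.35² = 18.9225, σ² = 3.33² = 11.0889; σ² + n·σ₀² = 11.0889 + 15·18.9225 = 294.9264.
Posterior precision = 1/σ₀² + n/σ² = 1/18.9225 + 15/11.0889 = (σ² + n·σ₀²)/(σ₀²σ²) = 294.9264/(18.9225·11.0889); posterior variance σₙ² = σ₀²σ²/(σ² + n·σ₀²) = 18.9225·11.0889/294.9264 = 0.711465.
Posterior SD = √σₙ² = √(18.9225·11.0889/294.9264) = 0.8435.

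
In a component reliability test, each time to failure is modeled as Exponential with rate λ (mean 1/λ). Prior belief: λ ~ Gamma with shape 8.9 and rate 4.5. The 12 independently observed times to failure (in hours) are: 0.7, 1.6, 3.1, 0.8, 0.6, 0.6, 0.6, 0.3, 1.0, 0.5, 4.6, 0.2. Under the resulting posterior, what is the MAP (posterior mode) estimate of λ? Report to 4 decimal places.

1.0419

With a Gamma(shape α, rate β) prior on the exponential rate λ, the posterior after n observations with total T = Σxᵢ is Gamma(α+n, β+T).
Sum of observations T = 14.6 hours; n = 12.
Posterior: Gamma(8.9+12, 4.5+14.6) = Gamma(20.9, 19.1).
Mode = (α−1)/β = 1.0419.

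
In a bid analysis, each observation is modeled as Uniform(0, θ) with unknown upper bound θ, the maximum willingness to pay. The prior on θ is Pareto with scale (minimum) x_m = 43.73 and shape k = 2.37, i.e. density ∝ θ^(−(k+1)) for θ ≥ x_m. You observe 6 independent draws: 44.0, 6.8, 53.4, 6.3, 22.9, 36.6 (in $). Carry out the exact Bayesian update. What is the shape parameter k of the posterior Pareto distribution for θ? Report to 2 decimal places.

8.37

A Pareto(scale x_m, shape k) prior on the upper bound θ of Uniform(0, θ) is conjugate: posterior is Pareto(max(x_m, max xᵢ), k + n).
Sample maximum = 53.4; prior scale x_m = 43.73 → posterior scale = max = 53.40.
Posterior shape = 2.37 + 6 = 8.37.
Posterior shape k = 8.37.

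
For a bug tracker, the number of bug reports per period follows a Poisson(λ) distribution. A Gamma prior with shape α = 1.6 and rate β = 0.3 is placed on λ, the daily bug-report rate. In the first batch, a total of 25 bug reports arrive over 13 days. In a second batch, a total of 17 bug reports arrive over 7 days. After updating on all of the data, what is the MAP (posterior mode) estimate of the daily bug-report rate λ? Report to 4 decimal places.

2.0985

With a Gamma(shape α, rate β) prior, the Poisson likelihood is conjugate: the posterior is Gamma(α + ΣXᵢ, β + n).
After batch 1: Gamma(α+S, β+n) = Gamma(1.6+25, 0.3+13) = Gamma(26.6, 13.3).
After batch 2: Gamma(α+S, β+n) = Gamma(26.6+17, 13.3+7) = Gamma(43.6, 20.3).
Mode of Gamma(α,β) for α≥1 is (α−1)/β = 42.6/20.3 = 2.0985.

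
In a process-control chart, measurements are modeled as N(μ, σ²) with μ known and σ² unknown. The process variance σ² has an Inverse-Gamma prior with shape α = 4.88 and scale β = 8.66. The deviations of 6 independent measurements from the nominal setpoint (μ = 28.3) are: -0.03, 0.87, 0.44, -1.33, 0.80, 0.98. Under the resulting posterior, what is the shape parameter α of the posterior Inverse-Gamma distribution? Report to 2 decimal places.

With known mean μ and an Inverse-Gamma(α, β) prior on σ², the Normal likelihood is conjugate: posterior is Inv-Gamma(α + n/2, β + Σ(xᵢ−μ)²/2).
Σ(xᵢ−μ)² = (-0.03)² + (0.87)² + (0.44)² + (-1.33)² + (0.80)² + (0.98)² = 4.3207.
Posterior: Inv-Gamma(4.88 + 6/2, 8.66 + 4.3207/2) = Inv-Gamma(7.88, 10.82035).
Posterior α = 7.88.

7.88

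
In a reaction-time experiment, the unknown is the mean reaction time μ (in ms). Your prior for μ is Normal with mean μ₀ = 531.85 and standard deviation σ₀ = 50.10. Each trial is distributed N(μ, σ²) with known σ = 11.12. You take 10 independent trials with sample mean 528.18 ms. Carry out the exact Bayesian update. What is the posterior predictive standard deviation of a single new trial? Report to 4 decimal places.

For Normal data with known variance σ², a Normal(μ₀, σ₀²) prior on μ is conjugate. Posterior precision = 1/σ₀² + n/σ²; posterior mean is the precision-weighted average of μ₀ and x̄.
σ₀² = 50.10² = 2510.01, σ² = 11.12² = 123.6544; σ² + n·σ₀² = 123.6544 + 10·2510.01 = 25223.7544.
Posterior precision = 1/σ₀² + n/σ² = 1/2510.01 + 10/123.6544 = (σ² + n·σ₀²)/(σ₀²σ²) = 25223.7544/(2510.01·123.6544); posterior variance σₙ² = σ₀²σ²/(σ² + n·σ₀²) = 2510.01·123.6544/25223.7544 = 12.304821.
Predictive variance for one new observation = σₙ² + σ² = 2510.01·123.6544/25223.7544 + 123.6544 = σ²·(σ₀² + 25223.7544)/25223.7544 = 123.6544·27733.7644/25223.7544 = 135.959221; SD = √(123.6544·27733.7644/25223.7544) = 11.6602.

11.6602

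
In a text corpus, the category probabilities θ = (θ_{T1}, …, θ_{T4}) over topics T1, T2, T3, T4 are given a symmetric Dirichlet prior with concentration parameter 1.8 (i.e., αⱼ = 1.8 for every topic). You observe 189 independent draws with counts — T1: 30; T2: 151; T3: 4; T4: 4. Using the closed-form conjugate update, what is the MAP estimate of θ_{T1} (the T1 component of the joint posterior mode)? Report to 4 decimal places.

The Dirichlet prior is conjugate to the Multinomial likelihood: each posterior αⱼ = prior αⱼ + observed count nⱼ.
Posterior concentration: (31.8, 152.8, 5.8, 5.8), total = 196.2.
Joint mode component: (α_{T1}−1)/(Σα−K) = 30.8/192.2 = 0.1602.

0.1602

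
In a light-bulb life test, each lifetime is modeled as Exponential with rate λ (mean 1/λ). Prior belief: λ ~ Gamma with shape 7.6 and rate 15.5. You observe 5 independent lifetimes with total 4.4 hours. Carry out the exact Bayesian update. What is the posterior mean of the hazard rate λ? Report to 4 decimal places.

With a Gamma(shape α, rate β) prior on the exponential rate λ, the posterior after n observations with total T = Σxᵢ is Gamma(α+n, β+T).
Posterior: Gamma(7.6+5, 15.5+4.4) = Gamma(12.6, 19.9).
Posterior mean of λ = α/β = 12.6/19.9 = 0.6332.

0.6332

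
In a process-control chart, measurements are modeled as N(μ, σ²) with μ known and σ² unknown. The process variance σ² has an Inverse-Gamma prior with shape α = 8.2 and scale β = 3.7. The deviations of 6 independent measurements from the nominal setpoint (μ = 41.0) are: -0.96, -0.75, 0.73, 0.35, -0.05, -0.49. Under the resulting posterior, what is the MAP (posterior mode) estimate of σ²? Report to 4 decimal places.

0.4009

With known mean μ and an Inverse-Gamma(α, β) prior on σ², the Normal likelihood is conjugate: posterior is Inv-Gamma(α + n/2, β + Σ(xᵢ−μ)²/2).
Σ(xᵢ−μ)² = (-0.96)² + (-0.75)² + (0.73)² + (0.35)² + (-0.05)² + (-0.49)² = 2.3821.
Posterior: Inv-Gamma(8.2 + 6/2, 3.7 + 2.3821/2) = Inv-Gamma(11.20, 4.89105).
Mode = β/(α+1) = 4.89105/12.20 = 0.4009.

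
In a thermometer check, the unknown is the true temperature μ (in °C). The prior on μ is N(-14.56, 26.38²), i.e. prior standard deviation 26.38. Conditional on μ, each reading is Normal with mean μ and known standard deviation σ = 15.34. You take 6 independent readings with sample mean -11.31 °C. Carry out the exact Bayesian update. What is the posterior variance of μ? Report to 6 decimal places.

For Normal data with known variance σ², a Normal(μ₀, σ₀²) prior on μ is conjugate. Posterior precision = 1/σ₀² + n/σ²; posterior mean is the precision-weighted average of μ₀ and x̄.
σ₀² = 26.38² = 695.9044, σ² = 15.34² = 235.3156; σ² + n·σ₀² = 235.3156 + 6·695.9044 = 4410.742.
Posterior precision = 1/σ₀² + n/σ² = 1/695.9044 + 6/235.3156 = (σ² + n·σ₀²)/(σ₀²σ²) = 4410.742/(695.9044·235.3156); posterior variance σₙ² = σ₀²σ²/(σ² + n·σ₀²) = 695.9044·235.3156/4410.742 = 37.126896.

37.126896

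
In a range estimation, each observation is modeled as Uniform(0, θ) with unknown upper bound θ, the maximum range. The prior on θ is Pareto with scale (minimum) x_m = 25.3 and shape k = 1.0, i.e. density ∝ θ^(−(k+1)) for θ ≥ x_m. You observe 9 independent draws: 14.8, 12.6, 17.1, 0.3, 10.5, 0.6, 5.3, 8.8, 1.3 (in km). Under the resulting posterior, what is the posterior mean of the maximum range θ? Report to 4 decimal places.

A Pareto(scale x_m, shape k) prior on the upper bound θ of Uniform(0, θ) is conjugate: posterior is Pareto(max(x_m, max xᵢ), k + n).
Sample maximum = 17.1; prior scale x_m = 25.3 → posterior scale = max = 25.3.
Posterior shape = 1.0 + 9 = 10.0.
E[θ|data] = k·x_m/(k−1) = 10.0·25.3/9.0 = 28.1111.

28.1111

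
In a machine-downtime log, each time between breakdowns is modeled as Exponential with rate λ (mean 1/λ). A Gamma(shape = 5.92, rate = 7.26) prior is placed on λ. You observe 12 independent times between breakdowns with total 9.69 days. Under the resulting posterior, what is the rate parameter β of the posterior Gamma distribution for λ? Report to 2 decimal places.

With a Gamma(shape α, rate β) prior on the exponential rate λ, the posterior after n observations with total T = Σxᵢ is Gamma(α+n, β+T).
Posterior: Gamma(5.92+12, 7.26+9.69) = Gamma(17.92, 16.95).
Posterior β = 16.95.

16.95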